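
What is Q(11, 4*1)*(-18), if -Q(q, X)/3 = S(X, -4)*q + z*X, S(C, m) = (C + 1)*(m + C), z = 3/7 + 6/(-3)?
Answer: -2376/7 ≈ -339.43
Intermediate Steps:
z = -11/7 (z = 3*(⅐) + 6*(-⅓) = 3/7 - 2 = -11/7 ≈ -1.5714)
S(C, m) = (1 + C)*(C + m)
Q(q, X) = 33*X/7 - 3*q*(-4 + X² - 3*X) (Q(q, X) = -3*((X - 4 + X² + X*(-4))*q - 11*X/7) = -3*((X - 4 + X² - 4*X)*q - 11*X/7) = -3*((-4 + X² - 3*X)*q - 11*X/7) = -3*(q*(-4 + X² - 3*X) - 11*X/7) = -3*(-11*X/7 + q*(-4 + X² - 3*X)) = 33*X/7 - 3*q*(-4 + X² - 3*X))
Q(11, 4*1)*(-18) = (33*(4*1)/7 - 3*11*(-4 + (4*1)² - 12))*(-18) = ((33/7)*4 - 3*11*(-4 + 4² - 3*4))*(-18) = (132/7 - 3*11*(-4 + 16 - 12))*(-18) = (132/7 - 3*11*0)*(-18) = (132/7 + 0)*(-18) = (132/7)*(-18) = -2376/7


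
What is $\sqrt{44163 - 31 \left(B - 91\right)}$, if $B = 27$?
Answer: $\sqrt{46147} \approx 214.82$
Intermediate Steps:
$\sqrt{44163 - 31 \left(B - 91\right)} = \sqrt{44163 - 31 \left(27 - 91\right)} = \sqrt{44163 - -1984} = \sqrt{44163 + 1984} = \sqrt{46147}$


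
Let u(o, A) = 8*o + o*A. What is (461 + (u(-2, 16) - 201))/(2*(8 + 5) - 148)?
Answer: -106/61 ≈ -1.7377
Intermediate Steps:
u(o, A) = 8*o + A*o
(461 + (u(-2, 16) - 201))/(2*(8 + 5) - 148) = (461 + (-2*(8 + 16) - 201))/(2*(8 + 5) - 148) = (461 + (-2*24 - 201))/(2*13 - 148) = (461 + (-48 - 201))/(26 - 148) = (461 - 249)/(-122) = 212*(-1/122) = -106/61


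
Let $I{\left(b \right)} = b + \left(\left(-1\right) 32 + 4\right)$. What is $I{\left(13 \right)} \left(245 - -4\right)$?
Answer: $-3735$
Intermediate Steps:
$I{\left(b \right)} = -28 + b$ ($I{\left(b \right)} = b + \left(-32 + 4\right) = b - 28 = -28 + b$)
$I{\left(13 \right)} \left(245 - -4\right) = \left(-28 + 13\right) \left(245 - -4\right) = - 15 \left(245 + 4\right) = \left(-15\right) 249 = -3735$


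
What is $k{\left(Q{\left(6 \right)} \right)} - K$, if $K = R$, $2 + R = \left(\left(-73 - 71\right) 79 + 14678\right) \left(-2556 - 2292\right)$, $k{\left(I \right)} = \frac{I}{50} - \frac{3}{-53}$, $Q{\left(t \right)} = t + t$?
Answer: $\frac{21210730243}{1325} \approx 1.6008 \cdot 10^{7}$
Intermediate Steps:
$Q{\left(t \right)} = 2 t$
$k{\left(I \right)} = \frac{3}{53} + \frac{I}{50}$ ($k{\left(I \right)} = I \frac{1}{50} - - \frac{3}{53} = \frac{I}{50} + \frac{3}{53} = \frac{3}{53} + \frac{I}{50}$)
$R = -16008098$ ($R = -2 + \left(\left(-73 - 71\right) 79 + 14678\right) \left(-2556 - 2292\right) = -2 + \left(\left(-144\right) 79 + 14678\right) \left(-4848\right) = -2 + \left(-11376 + 14678\right) \left(-4848\right) = -2 + 3302 \left(-4848\right) = -2 - 16008096 = -16008098$)
$K = -16008098$
$k{\left(Q{\left(6 \right)} \right)} - K = \left(\frac{3}{53} + \frac{2 \cdot 6}{50}\right) - -16008098 = \left(\frac{3}{53} + \frac{1}{50} \cdot 12\right) + 16008098 = \left(\frac{3}{53} + \frac{6}{25}\right) + 16008098 = \frac{393}{1325} + 16008098 = \frac{21210730243}{1325}$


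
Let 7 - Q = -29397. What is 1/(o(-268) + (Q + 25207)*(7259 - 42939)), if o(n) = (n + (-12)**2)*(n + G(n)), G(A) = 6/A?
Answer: -67/130548645430 ≈ -5.1322e-10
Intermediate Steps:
o(n) = (144 + n)*(n + 6/n) (o(n) = (n + (-12)**2)*(n + 6/n) = (n + 144)*(n + 6/n) = (144 + n)*(n + 6/n))
Q = 29404 (Q = 7 - 1*(-29397) = 7 + 29397 = 29404)
1/(o(-268) + (Q + 25207)*(7259 - 42939)) = 1/((6 + (-268)**2 + 144*(-268) + 864/(-268)) + (29404 + 25207)*(7259 - 42939)) = 1/((6 + 71824 - 38592 + 864*(-1/268)) + 54611*(-35680)) = 1/((6 + 71824 - 38592 - 216/67) - 1948520480) = 1/(2226730/67 - 1948520480) = 1/(-130548645430/67) = -67/130548645430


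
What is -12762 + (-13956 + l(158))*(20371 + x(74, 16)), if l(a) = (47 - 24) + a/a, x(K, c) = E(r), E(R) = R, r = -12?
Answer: -283654350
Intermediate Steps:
x(K, c) = -12
l(a) = 24 (l(a) = 23 + 1 = 24)
-12762 + (-13956 + l(158))*(20371 + x(74, 16)) = -12762 + (-13956 + 24)*(20371 - 12) = -12762 - 13932*20359 = -12762 - 283641588 = -283654350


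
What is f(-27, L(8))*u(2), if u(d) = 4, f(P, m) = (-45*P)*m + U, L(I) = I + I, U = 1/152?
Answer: 2954881/38 ≈ 77760.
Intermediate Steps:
U = 1/152 ≈ 0.0065789
L(I) = 2*I
f(P, m) = 1/152 - 45*P*m (f(P, m) = (-45*P)*m + 1/152 = -45*P*m + 1/152 = 1/152 - 45*P*m)
f(-27, L(8))*u(2) = (1/152 - 45*(-27)*2*8)*4 = (1/152 - 45*(-27)*16)*4 = (1/152 + 19440)*4 = (2954881/152)*4 = 2954881/38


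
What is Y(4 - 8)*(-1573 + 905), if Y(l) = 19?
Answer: -12692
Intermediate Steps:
Y(4 - 8)*(-1573 + 905) = 19*(-1573 + 905) = 19*(-668) = -12692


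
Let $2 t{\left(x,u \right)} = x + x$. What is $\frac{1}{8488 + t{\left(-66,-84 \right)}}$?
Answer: $\frac{1}{8422} \approx 0.00011874$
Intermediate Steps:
$t{\left(x,u \right)} = x$ ($t{\left(x,u \right)} = \frac{x + x}{2} = \frac{2 x}{2} = x$)
$\frac{1}{8488 + t{\left(-66,-84 \right)}} = \frac{1}{8488 - 66} = \frac{1}{8422}$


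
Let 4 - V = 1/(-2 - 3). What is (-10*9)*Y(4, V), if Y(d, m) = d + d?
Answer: -720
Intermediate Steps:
V = 21/5 (V = 4 - 1/(-2 - 3) = 4 - 1/(-5) = 4 - 1*(-⅕) = 4 + ⅕ = 21/5 ≈ 4.2000)
Y(d, m) = 2*d
(-10*9)*Y(4, V) = (-10*9)*(2*4) = -90*8 = -720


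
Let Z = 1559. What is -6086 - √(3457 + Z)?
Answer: -6086 - 2*√1254 ≈ -6156.8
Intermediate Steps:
-6086 - √(3457 + Z) = -6086 - √(3457 + 1559) = -6086 - √5016 = -6086 - 2*√1254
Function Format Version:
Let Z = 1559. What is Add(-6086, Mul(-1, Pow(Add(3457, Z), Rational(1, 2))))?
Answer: Add(-6086, Mul(-2, Pow(1254, Rational(1, 2)))) ≈ -6156.8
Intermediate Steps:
Add(-6086, Mul(-1, Pow(Add(3457, Z), Rational(1, 2)))) = Add(-6086, Mul(-1, Pow(Add(3457, 1559), Rational(1, 2)))) = Add(-6086, Mul(-1, Pow(5016, Rational(1, 2)))) = Add(-6086, Mul(-1, Mul(2, Pow(1254, Rational(1, 2))))) = Add(-6086, Mul(-2, Pow(1254, Rational(1, 2))))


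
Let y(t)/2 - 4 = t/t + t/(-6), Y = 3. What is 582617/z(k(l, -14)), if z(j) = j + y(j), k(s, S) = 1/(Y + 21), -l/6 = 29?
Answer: 20974212/361 ≈ 58100.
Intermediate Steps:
l = -174 (l = -6*29 = -174)
y(t) = 10 - t/3 (y(t) = 8 + 2*(t/t + t/(-6)) = 8 + 2*(1 + t*(-⅙)) = 8 + 2*(1 - t/6) = 8 + (2 - t/3) = 10 - t/3)
k(s, S) = 1/24 (k(s, S) = 1/(3 + 21) = 1/24)
z(j) = 10 + 2*j/3 (z(j) = j + (10 - j/3) = 10 + 2*j/3)
582617/z(k(l, -14)) = 582617/(10 + (⅔)*(1/24)) = 582617/(10 + 1/36) = 582617/(361/36) = 582617*(36/361) = 20974212/361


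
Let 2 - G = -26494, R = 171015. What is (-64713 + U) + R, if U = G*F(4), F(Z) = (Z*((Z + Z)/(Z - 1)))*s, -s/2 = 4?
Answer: -2154690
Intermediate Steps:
s = -8 (s = -2*4 = -8)
G = 26496 (G = 2 - 1*(-26494) = 2 + 26494 = 26496)
F(Z) = -16*Z**2/(-1 + Z) (F(Z) = (Z*((Z + Z)/(Z - 1)))*(-8) = (Z*((2*Z)/(-1 + Z)))*(-8) = (Z*(2*Z/(-1 + Z)))*(-8) = (2*Z**2/(-1 + Z))*(-8) = -16*Z**2/(-1 + Z))
U = -2260992 (U = 26496*(-16*4**2/(-1 + 4)) = 26496*(-16*16/3) = 26496*(-16*16*1/3) = 26496*(-256/3) = -2260992)
(-64713 + U) + R = (-64713 - 2260992) + 171015 = -2325705 + 171015 = -2154690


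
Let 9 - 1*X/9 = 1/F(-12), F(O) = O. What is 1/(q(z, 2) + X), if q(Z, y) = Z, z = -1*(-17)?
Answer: 4/395 ≈ 0.010127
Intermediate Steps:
z = 17
X = 327/4 (X = 81 - 9/(-12) = 81 - 9*(-1/12) = 81 + ¾ = 327/4 ≈ 81.750)
1/(q(z, 2) + X) = 1/(17 + 327/4) = 1/(395/4) = 4/395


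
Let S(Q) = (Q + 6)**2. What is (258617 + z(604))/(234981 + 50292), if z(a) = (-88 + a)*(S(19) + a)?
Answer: 892781/285273 ≈ 3.1296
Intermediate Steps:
S(Q) = (6 + Q)**2
z(a) = (-88 + a)*(625 + a) (z(a) = (-88 + a)*((6 + 19)**2 + a) = (-88 + a)*(25**2 + a) = (-88 + a)*(625 + a))
(258617 + z(604))/(234981 + 50292) = (258617 + (-55000 + 604**2 + 537*604))/(234981 + 50292) = (258617 + (-55000 + 364816 + 324348))/285273 = (258617 + 634164)*(1/285273) = 892781*(1/285273) = 892781/285273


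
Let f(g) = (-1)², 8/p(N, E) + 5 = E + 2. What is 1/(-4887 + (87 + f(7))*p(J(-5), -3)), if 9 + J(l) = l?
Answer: -3/15013 ≈ -0.00019983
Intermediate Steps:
J(l) = -9 + l
p(N, E) = 8/(-3 + E) (p(N, E) = 8/(-5 + (E + 2)) = 8/(-5 + (2 + E)) = 8/(-3 + E))
f(g) = 1
1/(-4887 + (87 + f(7))*p(J(-5), -3)) = 1/(-4887 + (87 + 1)*(8/(-3 - 3))) = 1/(-4887 + 88*(8/(-6))) = 1/(-4887 + 88*(8*(-⅙))) = 1/(-4887 + 88*(-4/3)) = 1/(-4887 - 352/3) = 1/(-15013/3) = -3/15013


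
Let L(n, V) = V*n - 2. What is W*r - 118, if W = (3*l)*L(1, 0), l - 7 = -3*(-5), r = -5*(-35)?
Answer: -23218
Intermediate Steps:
r = 175
L(n, V) = -2 + V*n
l = 22 (l = 7 - 3*(-5) = 7 + 15 = 22)
W = -132 (W = (3*22)*(-2 + 0*1) = 66*(-2 + 0) = 66*(-2) = -132)
W*r - 118 = -132*175 - 118 = -23100 - 118 = -23218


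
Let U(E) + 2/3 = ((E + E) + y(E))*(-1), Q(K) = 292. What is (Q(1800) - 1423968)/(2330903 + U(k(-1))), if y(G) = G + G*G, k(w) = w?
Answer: -4271028/6992713 ≈ -0.61078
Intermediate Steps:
y(G) = G + G**2
U(E) = -2/3 - 2*E - E*(1 + E) (U(E) = -2/3 + ((E + E) + E*(1 + E))*(-1) = -2/3 + (2*E + E*(1 + E))*(-1) = -2/3 + (-2*E - E*(1 + E)) = -2/3 - 2*E - E*(1 + E))
(Q(1800) - 1423968)/(2330903 + U(k(-1))) = (292 - 1423968)/(2330903 + (-2/3 - 1*(-1)**2 - 3*(-1))) = -1423676/(2330903 + (-2/3 - 1*1 + 3)) = -1423676/(2330903 + (-2/3 - 1 + 3)) = -1423676/(2330903 + 4/3) = -1423676/6992713/3 = -1423676*3/6992713 = -4271028/6992713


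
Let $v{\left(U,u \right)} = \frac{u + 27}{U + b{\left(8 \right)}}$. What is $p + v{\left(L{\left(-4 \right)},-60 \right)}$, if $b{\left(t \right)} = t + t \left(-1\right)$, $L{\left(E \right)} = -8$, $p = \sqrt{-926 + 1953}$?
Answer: $\frac{33}{8} + \sqrt{1027} \approx 36.172$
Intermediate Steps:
$p = \sqrt{1027} \approx 32.047$
$b{\left(t \right)} = 0$ ($b{\left(t \right)} = t - t = 0$)
$v{\left(U,u \right)} = \frac{27 + u}{U}$ ($v{\left(U,u \right)} = \frac{u + 27}{U + 0} = \frac{27 + u}{U}$)
$p + v{\left(L{\left(-4 \right)},-60 \right)} = \sqrt{1027} + \frac{27 - 60}{-8} = \sqrt{1027} - - \frac{33}{8} = \sqrt{1027} + \frac{33}{8} = \frac{33}{8} + \sqrt{1027}$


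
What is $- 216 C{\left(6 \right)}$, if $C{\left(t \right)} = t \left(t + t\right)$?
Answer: $-15552$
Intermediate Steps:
$C{\left(t \right)} = 2 t^{2}$ ($C{\left(t \right)} = t 2 t = 2 t^{2}$)
$- 216 C{\left(6 \right)} = - 216 \cdot 2 \cdot 6^{2} = - 216 \cdot 2 \cdot 36 = \left(-216\right) 72 = -15552$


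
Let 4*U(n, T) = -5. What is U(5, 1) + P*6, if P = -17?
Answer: -413/4 ≈ -103.25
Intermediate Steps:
U(n, T) = -5/4 (U(n, T) = (1/4)*(-5) = -5/4)
U(5, 1) + P*6 = -5/4 - 17*6 = -5/4 - 102 = -413/4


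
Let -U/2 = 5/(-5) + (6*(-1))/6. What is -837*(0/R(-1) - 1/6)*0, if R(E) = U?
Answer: 0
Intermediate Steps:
U = 4 (U = -2*(5/(-5) + (6*(-1))/6) = -2*(5*(-⅕) - 6*⅙) = -2*(-1 - 1) = -2*(-2) = 4)
R(E) = 4
-837*(0/R(-1) - 1/6)*0 = -837*(0/4 - 1/6)*0 = -837*(0*(¼) - 1*⅙)*0 = -837*(0 - ⅙)*0 = -(-279)*0/2 = -837*0 = 0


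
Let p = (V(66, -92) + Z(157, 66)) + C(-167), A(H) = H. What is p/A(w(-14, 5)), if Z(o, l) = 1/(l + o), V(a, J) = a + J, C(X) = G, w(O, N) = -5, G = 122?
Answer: -21409/1115 ≈ -19.201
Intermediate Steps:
C(X) = 122
V(a, J) = J + a
p = 21409/223 (p = ((-92 + 66) + 1/(66 + 157)) + 122 = (-26 + 1/223) + 122 = -5797/223 + 122 = 21409/223 ≈ 96.005)
p/A(w(-14, 5)) = (21409/223)/(-5) = (21409/223)*(-⅕) = -21409/1115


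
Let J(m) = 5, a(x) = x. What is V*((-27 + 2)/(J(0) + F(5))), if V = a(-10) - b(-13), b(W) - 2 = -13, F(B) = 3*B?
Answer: -5/4 ≈ -1.2500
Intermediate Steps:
b(W) = -11 (b(W) = 2 - 13 = -11)
V = 1 (V = -10 - 1*(-11) = -10 + 11 = 1)
V*((-27 + 2)/(J(0) + F(5))) = 1*((-27 + 2)/(5 + 3*5)) = 1*(-25/(5 + 15)) = 1*(-25/20) = 1*(-25*1/20) = 1*(-5/4) = -5/4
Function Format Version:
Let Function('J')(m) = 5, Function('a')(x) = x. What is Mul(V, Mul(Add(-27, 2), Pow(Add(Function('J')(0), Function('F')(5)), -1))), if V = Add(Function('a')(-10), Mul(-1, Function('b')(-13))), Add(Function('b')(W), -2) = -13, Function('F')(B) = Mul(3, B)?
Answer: Rational(-5, 4) ≈ -1.2500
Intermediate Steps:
Function('b')(W) = -11 (Function('b')(W) = Add(2, -13) = -11)
V = 1 (V = Add(-10, Mul(-1, -11)) = Add(-10, 11) = 1)
Mul(V, Mul(Add(-27, 2), Pow(Add(Function('J')(0), Function('F')(5)), -1))) = Mul(1, Mul(Add(-27, 2), Pow(Add(5, Mul(3, 5)), -1))) = Mul(1, Mul(-25, Pow(Add(5, 15), -1))) = Mul(1, Mul(-25, Pow(20, -1))) = Mul(1, Mul(-25, Rational(1, 20))) = Mul(1, Rational(-5, 4)) = Rational(-5, 4)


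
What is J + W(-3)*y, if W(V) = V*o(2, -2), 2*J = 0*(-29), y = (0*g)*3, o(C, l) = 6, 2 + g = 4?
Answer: 0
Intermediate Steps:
g = 2 (g = -2 + 4 = 2)
y = 0 (y = (0*2)*3 = 0*3 = 0)
J = 0 (J = (0*(-29))/2 = (1/2)*0 = 0)
W(V) = 6*V (W(V) = V*6 = 6*V)
J + W(-3)*y = 0 + (6*(-3))*0 = 0 - 18*0 = 0 + 0 = 0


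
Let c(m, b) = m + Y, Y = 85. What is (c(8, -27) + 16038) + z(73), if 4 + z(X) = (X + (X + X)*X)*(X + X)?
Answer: 1582853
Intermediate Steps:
c(m, b) = 85 + m (c(m, b) = m + 85 = 85 + m)
z(X) = -4 + 2*X*(X + 2*X²) (z(X) = -4 + (X + (X + X)*X)*(X + X) = -4 + (X + (2*X)*X)*(2*X) = -4 + (X + 2*X²)*(2*X) = -4 + 2*X*(X + 2*X²))
(c(8, -27) + 16038) + z(73) = ((85 + 8) + 16038) + (-4 + 2*73² + 4*73³) = (93 + 16038) + (-4 + 2*5329 + 4*389017) = 16131 + (-4 + 10658 + 1556068) = 16131 + 1566722 = 1582853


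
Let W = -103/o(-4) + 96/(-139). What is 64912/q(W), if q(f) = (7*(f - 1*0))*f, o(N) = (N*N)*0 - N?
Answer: 20066636032/1512835807 ≈ 13.264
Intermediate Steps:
o(N) = -N (o(N) = N²*0 - N = 0 - N = -N)
W = -14701/556 (W = -103/((-1*(-4))) + 96/(-139) = -103/4 + 96*(-1/139) = -103*¼ - 96/139 = -103/4 - 96/139 = -14701/556 ≈ -26.441)
q(f) = 7*f² (q(f) = (7*(f + 0))*f = (7*f)*f = 7*f²)
64912/q(W) = 64912/((7*(-14701/556)²)) = 64912/((7*(216119401/309136))) = 64912/(1512835807/309136) = 64912*(309136/1512835807) = 20066636032/1512835807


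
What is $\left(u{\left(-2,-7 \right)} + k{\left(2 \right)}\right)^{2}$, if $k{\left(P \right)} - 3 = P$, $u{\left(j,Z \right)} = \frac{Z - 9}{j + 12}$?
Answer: $\frac{289}{25} \approx 11.56$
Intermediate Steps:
$u{\left(j,Z \right)} = \frac{-9 + Z}{12 + j}$
$k{\left(P \right)} = 3 + P$
$\left(u{\left(-2,-7 \right)} + k{\left(2 \right)}\right)^{2} = \left(\frac{-9 - 7}{12 - 2} + \left(3 + 2\right)\right)^{2} = \left(\frac{1}{10} \left(-16\right) + 5\right)^{2} = \left(- \frac{8}{5} + 5\right)^{2} = \left(\frac{17}{5}\right)^{2} = \frac{289}{25}$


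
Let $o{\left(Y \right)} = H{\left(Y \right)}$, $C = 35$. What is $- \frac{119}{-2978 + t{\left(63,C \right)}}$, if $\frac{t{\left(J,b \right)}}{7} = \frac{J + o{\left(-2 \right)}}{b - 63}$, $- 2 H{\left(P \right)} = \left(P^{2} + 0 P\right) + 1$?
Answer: $\frac{952}{23945} \approx 0.039758$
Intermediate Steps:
$H{\left(P \right)} = - \frac{1}{2} - \frac{P^{2}}{2}$ ($H{\left(P \right)} = - \frac{\left(P^{2} + 0 P\right) + 1}{2} = - \frac{\left(P^{2} + 0\right) + 1}{2} = - \frac{P^{2} + 1}{2} = - \frac{1 + P^{2}}{2} = - \frac{1}{2} - \frac{P^{2}}{2}$)
$o{\left(Y \right)} = - \frac{1}{2} - \frac{Y^{2}}{2}$
$t{\left(J,b \right)} = \frac{7 \left(- \frac{5}{2} + J\right)}{-63 + b}$ ($t{\left(J,b \right)} = 7 \frac{J - \left(\frac{1}{2} + \frac{\left(-2\right)^{2}}{2}\right)}{b - 63} = 7 \frac{J - \frac{5}{2}}{-63 + b} = 7 \frac{- \frac{5}{2} + J}{-63 + b} = \frac{7 \left(- \frac{5}{2} + J\right)}{-63 + b}$)
$- \frac{119}{-2978 + t{\left(63,C \right)}} = - \frac{119}{-2978 + \frac{7 \left(-5 + 2 \cdot 63\right)}{2 \left(-63 + 35\right)}} = - \frac{119}{-2978 + \frac{7 \left(-5 + 126\right)}{2 \left(-28\right)}} = - \frac{119}{-2978 + \frac{7}{2} \left(- \frac{1}{28}\right) 121} = - \frac{119}{-2978 - \frac{121}{8}} = - \frac{119}{- \frac{23945}{8}} = \left(-119\right) \left(- \frac{8}{23945}\right) = \frac{952}{23945}$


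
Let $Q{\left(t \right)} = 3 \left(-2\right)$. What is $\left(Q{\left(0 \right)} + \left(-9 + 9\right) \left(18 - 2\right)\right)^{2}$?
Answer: $36$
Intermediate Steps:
$Q{\left(t \right)} = -6$
$\left(Q{\left(0 \right)} + \left(-9 + 9\right) \left(18 - 2\right)\right)^{2} = \left(-6 + \left(-9 + 9\right) \left(18 - 2\right)\right)^{2} = \left(-6 + 0 \cdot 16\right)^{2} = \left(-6 + 0\right)^{2} = \left(-6\right)^{2} = 36$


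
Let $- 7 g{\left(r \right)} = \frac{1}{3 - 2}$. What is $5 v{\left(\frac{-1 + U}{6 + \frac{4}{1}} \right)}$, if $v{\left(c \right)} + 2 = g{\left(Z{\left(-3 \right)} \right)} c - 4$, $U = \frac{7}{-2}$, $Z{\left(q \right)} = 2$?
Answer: $- \frac{831}{28} \approx -29.679$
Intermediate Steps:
$g{\left(r \right)} = - \frac{1}{7}$ ($g{\left(r \right)} = - \frac{1}{7 \left(3 - 2\right)} = - \frac{1}{7 \cdot 1} = \left(- \frac{1}{7}\right) 1 = - \frac{1}{7}$)
$U = - \frac{7}{2}$ ($U = 7 \left(- \frac{1}{2}\right) = - \frac{7}{2} \approx -3.5$)
$v{\left(c \right)} = -6 - \frac{c}{7}$ ($v{\left(c \right)} = -2 - \left(4 + \frac{c}{7}\right) = -6 - \frac{c}{7}$)
$5 v{\left(\frac{-1 + U}{6 + \frac{4}{1}} \right)} = 5 \left(-6 - \frac{\left(-1 - \frac{7}{2}\right) \frac{1}{6 + \frac{4}{1}}}{7}\right) = 5 \left(-6 - \frac{\left(- \frac{9}{2}\right) \frac{1}{6 + 4 \cdot 1}}{7}\right) = 5 \left(-6 - \frac{\left(- \frac{9}{2}\right) \frac{1}{6 + 4}}{7}\right) = 5 \left(-6 - \frac{\left(- \frac{9}{2}\right) \frac{1}{10}}{7}\right) = 5 \left(-6 - - \frac{9}{140}\right) = 5 \left(-6 + \frac{9}{140}\right) = 5 \left(- \frac{831}{140}\right) = - \frac{831}{28}$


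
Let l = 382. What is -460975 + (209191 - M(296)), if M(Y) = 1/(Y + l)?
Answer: -170709553/678 ≈ -2.5178e+5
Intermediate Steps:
M(Y) = 1/(382 + Y) (M(Y) = 1/(Y + 382) = 1/(382 + Y))
-460975 + (209191 - M(296)) = -460975 + (209191 - 1/(382 + 296)) = -460975 + (209191 - 1/678) = -460975 + 141831497/678 = -170709553/678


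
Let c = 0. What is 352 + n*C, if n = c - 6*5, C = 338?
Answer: -9788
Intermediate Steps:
n = -30 (n = 0 - 6*5 = 0 - 30 = -30)
352 + n*C = 352 - 30*338 = 352 - 10140 = -9788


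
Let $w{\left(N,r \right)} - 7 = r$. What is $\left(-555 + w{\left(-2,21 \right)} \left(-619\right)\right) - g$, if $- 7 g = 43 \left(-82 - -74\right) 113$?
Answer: $- \frac{164081}{7} \approx -23440.0$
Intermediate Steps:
$w{\left(N,r \right)} = 7 + r$
$g = \frac{38872}{7}$ ($g = - \frac{43 \left(-82 - -74\right) 113}{7} = - \frac{43 \left(-82 + 74\right) 113}{7} = - \frac{43 \left(-8\right) 113}{7} = - \frac{\left(-344\right) 113}{7} = \left(- \frac{1}{7}\right) \left(-38872\right) = \frac{38872}{7} \approx 5553.1$)
$\left(-555 + w{\left(-2,21 \right)} \left(-619\right)\right) - g = \left(-555 + \left(7 + 21\right) \left(-619\right)\right) - \frac{38872}{7} = \left(-555 + 28 \left(-619\right)\right) - \frac{38872}{7} = \left(-555 - 17332\right) - \frac{38872}{7} = -17887 - \frac{38872}{7} = - \frac{164081}{7}$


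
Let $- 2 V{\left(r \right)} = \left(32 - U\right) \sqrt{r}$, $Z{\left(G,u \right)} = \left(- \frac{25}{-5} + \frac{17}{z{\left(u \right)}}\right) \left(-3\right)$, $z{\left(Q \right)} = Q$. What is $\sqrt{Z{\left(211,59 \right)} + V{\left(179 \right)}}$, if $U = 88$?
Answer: $\frac{2 \sqrt{-13806 + 24367 \sqrt{179}}}{59} \approx 18.941$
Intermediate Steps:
$Z{\left(G,u \right)} = -15 - \frac{51}{u}$ ($Z{\left(G,u \right)} = \left(- \frac{25}{-5} + \frac{17}{u}\right) \left(-3\right) = \left(\left(-25\right) \left(- \frac{1}{5}\right) + \frac{17}{u}\right) \left(-3\right) = \left(5 + \frac{17}{u}\right) \left(-3\right) = -15 - \frac{51}{u}$)
$V{\left(r \right)} = 28 \sqrt{r}$ ($V{\left(r \right)} = - \frac{\left(32 - 88\right) \sqrt{r}}{2} = - \frac{\left(-56\right) \sqrt{r}}{2} = 28 \sqrt{r}$)
$\sqrt{Z{\left(211,59 \right)} + V{\left(179 \right)}} = \sqrt{\left(-15 - \frac{51}{59}\right) + 28 \sqrt{179}} = \sqrt{- \frac{936}{59} + 28 \sqrt{179}}$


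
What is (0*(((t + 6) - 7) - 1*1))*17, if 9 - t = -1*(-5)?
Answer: 0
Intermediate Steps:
t = 4 (t = 9 - (-1)*(-5) = 9 - 1*5 = 9 - 5 = 4)
(0*(((t + 6) - 7) - 1*1))*17 = (0*(((4 + 6) - 7) - 1*1))*17 = (0*((10 - 7) - 1))*17 = (0*(3 - 1))*17 = (0*2)*17 = 0*17 = 0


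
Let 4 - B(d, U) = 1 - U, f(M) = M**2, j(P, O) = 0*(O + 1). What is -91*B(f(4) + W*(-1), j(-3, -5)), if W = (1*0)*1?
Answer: -273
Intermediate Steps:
j(P, O) = 0 (j(P, O) = 0*(1 + O) = 0)
W = 0 (W = 0*1 = 0)
B(d, U) = 3 + U (B(d, U) = 4 - (1 - U) = 4 + (-1 + U) = 3 + U)
-91*B(f(4) + W*(-1), j(-3, -5)) = -91*(3 + 0) = -91*3 = -273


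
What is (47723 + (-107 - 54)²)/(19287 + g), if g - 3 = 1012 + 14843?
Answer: 24548/11715 ≈ 2.0954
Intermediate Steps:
g = 15858 (g = 3 + (1012 + 14843) = 3 + 15855 = 15858)
(47723 + (-107 - 54)²)/(19287 + g) = (47723 + (-107 - 54)²)/(19287 + 15858) = (47723 + (-161)²)/35145 = (47723 + 25921)*(1/35145) = 73644*(1/35145) = 24548/11715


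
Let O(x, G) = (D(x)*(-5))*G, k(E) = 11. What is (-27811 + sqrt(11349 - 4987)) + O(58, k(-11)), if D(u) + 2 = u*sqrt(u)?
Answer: -27701 + sqrt(6362) - 3190*sqrt(58) ≈ -51916.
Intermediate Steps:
D(u) = -2 + u**(3/2) (D(u) = -2 + u*sqrt(u) = -2 + u**(3/2))
O(x, G) = G*(10 - 5*x**(3/2)) (O(x, G) = ((-2 + x**(3/2))*(-5))*G = (10 - 5*x**(3/2))*G = G*(10 - 5*x**(3/2)))
(-27811 + sqrt(11349 - 4987)) + O(58, k(-11)) = (-27811 + sqrt(11349 - 4987)) + 5*11*(2 - 58**(3/2)) = (-27811 + sqrt(6362)) + 5*11*(2 - 58*sqrt(58)) = (-27811 + sqrt(6362)) + (110 - 3190*sqrt(58)) = -27701 + sqrt(6362) - 3190*sqrt(58)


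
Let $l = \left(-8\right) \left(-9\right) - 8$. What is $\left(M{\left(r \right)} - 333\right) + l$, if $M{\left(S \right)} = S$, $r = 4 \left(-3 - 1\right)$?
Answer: $-285$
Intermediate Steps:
$l = 64$ ($l = 72 - 8 = 64$)
$r = -16$ ($r = 4 \left(-4\right) = -16$)
$\left(M{\left(r \right)} - 333\right) + l = \left(-16 - 333\right) + 64 = -349 + 64 = -285$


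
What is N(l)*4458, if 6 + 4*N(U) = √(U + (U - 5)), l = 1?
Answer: -6687 + 2229*I*√3/2 ≈ -6687.0 + 1930.4*I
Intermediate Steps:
N(U) = -3/2 + √(-5 + 2*U)/4 (N(U) = -3/2 + √(U + (U - 5))/4 = -3/2 + √(U + (-5 + U))/4 = -3/2 + √(-5 + 2*U)/4)
N(l)*4458 = (-3/2 + √(-5 + 2*1)/4)*4458 = (-3/2 + √(-5 + 2)/4)*4458 = (-3/2 + √(-3)/4)*4458 = (-3/2 + (I*√3)/4)*4458 = (-3/2 + I*√3/4)*4458 = -6687 + 2229*I*√3/2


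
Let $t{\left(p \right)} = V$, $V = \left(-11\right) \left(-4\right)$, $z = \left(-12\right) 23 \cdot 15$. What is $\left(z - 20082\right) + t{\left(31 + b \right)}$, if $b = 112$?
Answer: $-24178$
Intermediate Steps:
$z = -4140$ ($z = \left(-276\right) 15 = -4140$)
$V = 44$
$t{\left(p \right)} = 44$
$\left(z - 20082\right) + t{\left(31 + b \right)} = \left(-4140 - 20082\right) + 44 = -24222 + 44 = -24178$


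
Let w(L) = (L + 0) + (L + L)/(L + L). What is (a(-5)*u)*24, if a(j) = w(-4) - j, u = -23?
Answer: -1104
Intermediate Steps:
w(L) = 1 + L (w(L) = L + (2*L)/((2*L)) = L + (2*L)*(1/(2*L)) = L + 1 = 1 + L)
a(j) = -3 - j (a(j) = (1 - 4) - j = -3 - j)
(a(-5)*u)*24 = ((-3 - 1*(-5))*(-23))*24 = ((-3 + 5)*(-23))*24 = (2*(-23))*24 = -46*24 = -1104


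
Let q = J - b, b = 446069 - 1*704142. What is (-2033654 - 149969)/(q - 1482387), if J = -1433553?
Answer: 2183623/2657867 ≈ 0.82157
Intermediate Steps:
b = -258073 (b = 446069 - 704142 = -258073)
q = -1175480 (q = -1433553 - 1*(-258073) = -1433553 + 258073 = -1175480)
(-2033654 - 149969)/(q - 1482387) = (-2033654 - 149969)/(-1175480 - 1482387) = -2183623/(-2657867) = -2183623*(-1/2657867) = 2183623/2657867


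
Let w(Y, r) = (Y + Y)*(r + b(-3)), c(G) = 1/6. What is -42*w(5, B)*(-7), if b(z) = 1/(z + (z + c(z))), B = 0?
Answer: -504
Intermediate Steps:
c(G) = 1/6
b(z) = 1/(1/6 + 2*z) (b(z) = 1/(z + (z + 1/6)) = 1/(z + (1/6 + z)) = 1/(1/6 + 2*z))
w(Y, r) = 2*Y*(-6/35 + r) (w(Y, r) = (Y + Y)*(r + 6/(1 + 12*(-3))) = (2*Y)*(r + 6/(1 - 36)) = (2*Y)*(r + 6/(-35)) = (2*Y)*(r + 6*(-1/35)) = (2*Y)*(r - 6/35) = (2*Y)*(-6/35 + r) = 2*Y*(-6/35 + r))
-42*w(5, B)*(-7) = -12*5*(-6 + 35*0)/5*(-7) = -12*5*(-6 + 0)/5*(-7) = -12*5*(-6)/5*(-7) = -42*(-12/7)*(-7) = 72*(-7) = -504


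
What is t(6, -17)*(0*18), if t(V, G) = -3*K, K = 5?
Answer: 0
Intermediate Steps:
t(V, G) = -15 (t(V, G) = -3*5 = -15)
t(6, -17)*(0*18) = -0*18 = -15*0 = 0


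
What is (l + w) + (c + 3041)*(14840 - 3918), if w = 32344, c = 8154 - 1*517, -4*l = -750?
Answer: 233315295/2 ≈ 1.1666e+8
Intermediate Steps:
l = 375/2 (l = -¼*(-750) = 375/2 ≈ 187.50)
c = 7637 (c = 8154 - 517 = 7637)
(l + w) + (c + 3041)*(14840 - 3918) = (375/2 + 32344) + (7637 + 3041)*(14840 - 3918) = 65063/2 + 10678*10922 = 65063/2 + 116625116 = 233315295/2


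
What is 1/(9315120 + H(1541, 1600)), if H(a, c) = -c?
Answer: 1/9313520 ≈ 1.0737e-7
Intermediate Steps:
1/(9315120 + H(1541, 1600)) = 1/(9315120 - 1*1600) = 1/(9315120 - 1600) = 1/9313520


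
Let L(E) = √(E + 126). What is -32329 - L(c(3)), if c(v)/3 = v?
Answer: -32329 - 3*√15 ≈ -32341.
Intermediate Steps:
c(v) = 3*v
L(E) = √(126 + E)
-32329 - L(c(3)) = -32329 - √(126 + 3*3) = -32329 - √(126 + 9) = -32329 - √135 = -32329 - 3*√15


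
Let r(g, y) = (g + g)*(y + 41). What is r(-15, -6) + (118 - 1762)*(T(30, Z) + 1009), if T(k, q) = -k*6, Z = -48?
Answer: -1363926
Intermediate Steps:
T(k, q) = -6*k
r(g, y) = 2*g*(41 + y) (r(g, y) = (2*g)*(41 + y) = 2*g*(41 + y))
r(-15, -6) + (118 - 1762)*(T(30, Z) + 1009) = 2*(-15)*(41 - 6) + (118 - 1762)*(-6*30 + 1009) = 2*(-15)*35 - 1644*(-180 + 1009) = -1050 - 1644*829 = -1050 - 1362876 = -1363926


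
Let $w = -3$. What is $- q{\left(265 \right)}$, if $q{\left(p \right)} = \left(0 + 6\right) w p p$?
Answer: $1264050$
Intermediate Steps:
$q{\left(p \right)} = - 18 p^{2}$ ($q{\left(p \right)} = \left(0 + 6\right) \left(- 3 p p\right) = 6 \left(- 3 p^{2}\right) = - 18 p^{2}$)
$- q{\left(265 \right)} = - \left(-18\right) 265^{2} = - \left(-18\right) 70225 = \left(-1\right) \left(-1264050\right) = 1264050$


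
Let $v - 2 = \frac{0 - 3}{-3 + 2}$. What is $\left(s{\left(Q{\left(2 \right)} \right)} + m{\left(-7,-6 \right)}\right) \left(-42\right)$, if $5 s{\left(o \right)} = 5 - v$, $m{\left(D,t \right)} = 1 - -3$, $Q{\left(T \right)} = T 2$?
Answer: $-168$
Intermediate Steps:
$Q{\left(T \right)} = 2 T$
$v = 5$ ($v = 2 + \frac{0 - 3}{-3 + 2} = 2 - \frac{3}{-1} = 2 - -3 = 2 + 3 = 5$)
$m{\left(D,t \right)} = 4$ ($m{\left(D,t \right)} = 1 + 3 = 4$)
$s{\left(o \right)} = 0$ ($s{\left(o \right)} = \frac{5 - 5}{5} = \frac{1}{5} \cdot 0 = 0$)
$\left(s{\left(Q{\left(2 \right)} \right)} + m{\left(-7,-6 \right)}\right) \left(-42\right) = \left(0 + 4\right) \left(-42\right) = 4 \left(-42\right) = -168$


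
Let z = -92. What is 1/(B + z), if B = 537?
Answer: 1/445 ≈ 0.0022472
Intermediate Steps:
1/(B + z) = 1/(537 - 92) = 1/445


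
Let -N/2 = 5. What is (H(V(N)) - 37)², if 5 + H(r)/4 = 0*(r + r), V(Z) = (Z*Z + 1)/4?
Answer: 3249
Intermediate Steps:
N = -10 (N = -2*5 = -10)
V(Z) = ¼ + Z²/4 (V(Z) = (Z² + 1)*(¼) = (1 + Z²)*(¼) = ¼ + Z²/4)
H(r) = -20 (H(r) = -20 + 4*(0*(r + r)) = -20 + 4*(0*(2*r)) = -20 + 4*0 = -20 + 0 = -20)
(H(V(N)) - 37)² = (-20 - 37)² = (-57)² = 3249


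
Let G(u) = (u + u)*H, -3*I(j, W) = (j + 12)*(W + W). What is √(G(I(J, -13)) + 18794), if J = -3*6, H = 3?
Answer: √18482 ≈ 135.95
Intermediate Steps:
J = -18
I(j, W) = -2*W*(12 + j)/3 (I(j, W) = -(j + 12)*(W + W)/3 = -(12 + j)*2*W/3 = -2*W*(12 + j)/3)
G(u) = 6*u (G(u) = (u + u)*3 = (2*u)*3 = 6*u)
√(G(I(J, -13)) + 18794) = √(6*(-⅔*(-13)*(12 - 18)) + 18794) = √(6*(-⅔*(-13)*(-6)) + 18794) = √(6*(-52) + 18794) = √(-312 + 18794) = √18482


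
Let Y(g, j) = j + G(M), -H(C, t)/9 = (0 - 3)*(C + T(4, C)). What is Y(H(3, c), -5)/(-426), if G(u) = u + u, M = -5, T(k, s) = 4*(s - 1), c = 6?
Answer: 5/142 ≈ 0.035211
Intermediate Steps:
T(k, s) = -4 + 4*s (T(k, s) = 4*(-1 + s) = -4 + 4*s)
G(u) = 2*u
H(C, t) = -108 + 135*C (H(C, t) = -9*(0 - 3)*(C + (-4 + 4*C)) = -(-27)*(-4 + 5*C) = -9*(12 - 15*C) = -108 + 135*C)
Y(g, j) = -10 + j (Y(g, j) = j + 2*(-5) = j - 10 = -10 + j)
Y(H(3, c), -5)/(-426) = (-10 - 5)/(-426) = -15*(-1/426) = 5/142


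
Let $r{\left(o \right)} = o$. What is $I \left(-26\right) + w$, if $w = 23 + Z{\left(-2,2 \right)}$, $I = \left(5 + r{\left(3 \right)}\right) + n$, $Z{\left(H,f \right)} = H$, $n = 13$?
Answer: $-525$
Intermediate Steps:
$I = 21$ ($I = \left(5 + 3\right) + 13 = 8 + 13 = 21$)
$w = 21$ ($w = 23 - 2 = 21$)
$I \left(-26\right) + w = 21 \left(-26\right) + 21 = -546 + 21 = -525$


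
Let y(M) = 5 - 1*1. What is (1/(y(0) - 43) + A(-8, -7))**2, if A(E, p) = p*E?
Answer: 4765489/1521 ≈ 3133.1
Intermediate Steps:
y(M) = 4 (y(M) = 5 - 1 = 4)
A(E, p) = E*p
(1/(y(0) - 43) + A(-8, -7))**2 = (1/(4 - 43) - 8*(-7))**2 = (1/(-39) + 56)**2 = (-1/39 + 56)**2 = (2183/39)**2 = 4765489/1521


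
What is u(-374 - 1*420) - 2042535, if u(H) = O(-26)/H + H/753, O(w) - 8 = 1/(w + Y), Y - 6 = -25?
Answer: -18317933209699/8968230 ≈ -2.0425e+6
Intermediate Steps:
Y = -19 (Y = 6 - 25 = -19)
O(w) = 8 + 1/(-19 + w) (O(w) = 8 + 1/(w - 19) = 8 + 1/(-19 + w))
u(H) = H/753 + 359/(45*H) (u(H) = ((-151 + 8*(-26))/(-19 - 26))/H + H/753 = ((-151 - 208)/(-45))/H + H*(1/753) = (-1/45*(-359))/H + H/753 = 359/(45*H) + H/753 = H/753 + 359/(45*H))
u(-374 - 1*420) - 2042535 = ((-374 - 1*420)/753 + 359/(45*(-374 - 1*420))) - 2042535 = ((-374 - 420)/753 + 359/(45*(-374 - 420))) - 2042535 = ((1/753)*(-794) + (359/45)/(-794)) - 2042535 = (-794/753 + (359/45)*(-1/794)) - 2042535 = (-794/753 - 359/35730) - 2042535 = -9546649/8968230 - 2042535 = -18317933209699/8968230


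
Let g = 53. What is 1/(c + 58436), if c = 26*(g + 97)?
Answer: 1/62336 ≈ 1.6042e-5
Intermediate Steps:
c = 3900 (c = 26*(53 + 97) = 26*150 = 3900)
1/(c + 58436) = 1/(3900 + 58436) = 1/62336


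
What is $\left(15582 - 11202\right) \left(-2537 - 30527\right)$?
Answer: $-144820320$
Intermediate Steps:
$\left(15582 - 11202\right) \left(-2537 - 30527\right) = \left(15582 - 11202\right) \left(-33064\right) = 4380 \left(-33064\right) = -144820320$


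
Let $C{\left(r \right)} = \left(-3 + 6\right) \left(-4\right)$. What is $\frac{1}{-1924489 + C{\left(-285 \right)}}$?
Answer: $- \frac{1}{1924501} \approx -5.1962 \cdot 10^{-7}$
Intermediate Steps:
$C{\left(r \right)} = -12$ ($C{\left(r \right)} = 3 \left(-4\right) = -12$)
$\frac{1}{-1924489 + C{\left(-285 \right)}} = \frac{1}{-1924489 - 12} = \frac{1}{-1924501} = - \frac{1}{1924501}$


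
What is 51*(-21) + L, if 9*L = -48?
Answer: -3229/3 ≈ -1076.3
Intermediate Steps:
L = -16/3 (L = (⅑)*(-48) = -16/3 ≈ -5.3333)
51*(-21) + L = 51*(-21) - 16/3 = -1071 - 16/3 = -3229/3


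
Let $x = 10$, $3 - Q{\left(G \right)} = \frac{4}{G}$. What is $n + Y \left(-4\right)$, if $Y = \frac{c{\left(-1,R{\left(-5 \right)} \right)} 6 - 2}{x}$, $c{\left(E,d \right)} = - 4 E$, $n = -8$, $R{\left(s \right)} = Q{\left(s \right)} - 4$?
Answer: $- \frac{84}{5} \approx -16.8$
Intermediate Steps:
$Q{\left(G \right)} = 3 - \frac{4}{G}$
$R{\left(s \right)} = -1 - \frac{4}{s}$ ($R{\left(s \right)} = \left(3 - \frac{4}{s}\right) - 4 = -1 - \frac{4}{s}$)
$Y = \frac{11}{5}$ ($Y = \frac{\left(-4\right) \left(-1\right) 6 - 2}{10} = \left(4 \cdot 6 - 2\right) \frac{1}{10} = \left(24 - 2\right) \frac{1}{10} = 22 \cdot \frac{1}{10} = \frac{11}{5} \approx 2.2$)
$n + Y \left(-4\right) = -8 + \frac{11}{5} \left(-4\right) = -8 - \frac{44}{5} = - \frac{84}{5}$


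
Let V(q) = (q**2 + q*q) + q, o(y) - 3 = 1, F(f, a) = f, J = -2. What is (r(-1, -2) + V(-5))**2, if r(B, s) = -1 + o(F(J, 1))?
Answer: 2304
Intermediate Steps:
o(y) = 4 (o(y) = 3 + 1 = 4)
V(q) = q + 2*q**2 (V(q) = (q**2 + q**2) + q = 2*q**2 + q = q + 2*q**2)
r(B, s) = 3 (r(B, s) = -1 + 4 = 3)
(r(-1, -2) + V(-5))**2 = (3 - 5*(1 + 2*(-5)))**2 = (3 - 5*(1 - 10))**2 = (3 - 5*(-9))**2 = (3 + 45)**2 = 48**2 = 2304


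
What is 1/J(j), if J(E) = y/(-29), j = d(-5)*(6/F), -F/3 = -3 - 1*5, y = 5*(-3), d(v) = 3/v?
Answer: 29/15 ≈ 1.9333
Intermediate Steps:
y = -15
F = 24 (F = -3*(-3 - 1*5) = -3*(-3 - 5) = -3*(-8) = 24)
j = -3/20 (j = (3/(-5))*(6/24) = (3*(-⅕))*(6*(1/24)) = -⅗*¼ = -3/20 ≈ -0.15000)
J(E) = 15/29 (J(E) = -15/(-29) = -15*(-1/29) = 15/29)
1/J(j) = 1/(15/29) = 29/15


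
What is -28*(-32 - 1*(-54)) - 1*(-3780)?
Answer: 3164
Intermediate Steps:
-28*(-32 - 1*(-54)) - 1*(-3780) = -28*(-32 + 54) + 3780 = -28*22 + 3780 = -616 + 3780 = 3164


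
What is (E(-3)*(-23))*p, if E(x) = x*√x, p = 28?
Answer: 1932*I*√3 ≈ 3346.3*I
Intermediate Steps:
E(x) = x^(3/2)
(E(-3)*(-23))*p = ((-3)^(3/2)*(-23))*28 = (-3*I*√3*(-23))*28 = (69*I*√3)*28 = 1932*I*√3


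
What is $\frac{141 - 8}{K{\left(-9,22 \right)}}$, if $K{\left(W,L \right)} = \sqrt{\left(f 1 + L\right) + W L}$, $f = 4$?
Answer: $- \frac{133 i \sqrt{43}}{86} \approx - 10.141 i$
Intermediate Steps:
$K{\left(W,L \right)} = \sqrt{4 + L + L W}$ ($K{\left(W,L \right)} = \sqrt{\left(4 \cdot 1 + L\right) + W L} = \sqrt{\left(4 + L\right) + L W} = \sqrt{4 + L + L W}$)
$\frac{141 - 8}{K{\left(-9,22 \right)}} = \frac{141 - 8}{\sqrt{4 + 22 + 22 \left(-9\right)}} = \frac{133}{\sqrt{4 + 22 - 198}} = \frac{133}{\sqrt{-172}} = \frac{133}{2 i \sqrt{43}} = 133 \left(- \frac{i \sqrt{43}}{86}\right) = - \frac{133 i \sqrt{43}}{86}$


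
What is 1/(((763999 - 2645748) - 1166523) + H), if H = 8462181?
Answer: 1/5413909 ≈ 1.8471e-7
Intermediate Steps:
1/(((763999 - 2645748) - 1166523) + H) = 1/(((763999 - 2645748) - 1166523) + 8462181) = 1/((-1881749 - 1166523) + 8462181) = 1/(-3048272 + 8462181) = 1/5413909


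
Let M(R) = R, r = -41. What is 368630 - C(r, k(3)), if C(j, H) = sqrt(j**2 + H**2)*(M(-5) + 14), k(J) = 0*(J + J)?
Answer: 368261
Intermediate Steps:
k(J) = 0 (k(J) = 0*(2*J) = 0)
C(j, H) = 9*sqrt(H**2 + j**2) (C(j, H) = sqrt(j**2 + H**2)*(-5 + 14) = sqrt(H**2 + j**2)*9 = 9*sqrt(H**2 + j**2))
368630 - C(r, k(3)) = 368630 - 9*sqrt(0**2 + (-41)**2) = 368630 - 9*sqrt(0 + 1681) = 368630 - 9*sqrt(1681) = 368630 - 9*41 = 368630 - 1*369 = 368630 - 369 = 368261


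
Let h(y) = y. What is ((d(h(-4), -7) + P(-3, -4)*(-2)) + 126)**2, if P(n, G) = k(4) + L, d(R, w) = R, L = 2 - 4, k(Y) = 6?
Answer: 12996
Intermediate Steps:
L = -2
P(n, G) = 4 (P(n, G) = 6 - 2 = 4)
((d(h(-4), -7) + P(-3, -4)*(-2)) + 126)**2 = ((-4 + 4*(-2)) + 126)**2 = ((-4 - 8) + 126)**2 = (-12 + 126)**2 = 114**2 = 12996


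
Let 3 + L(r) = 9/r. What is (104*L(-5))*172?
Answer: -429312/5 ≈ -85862.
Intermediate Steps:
L(r) = -3 + 9/r
(104*L(-5))*172 = (104*(-3 + 9/(-5)))*172 = (104*(-3 + 9*(-⅕)))*172 = (104*(-3 - 9/5))*172 = (104*(-24/5))*172 = -2496/5*172 = -429312/5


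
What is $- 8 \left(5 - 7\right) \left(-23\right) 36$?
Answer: $-13248$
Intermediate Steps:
$- 8 \left(5 - 7\right) \left(-23\right) 36 = - 8 \left(-2\right) \left(-23\right) 36 = - 8 \cdot 46 \cdot 36 = \left(-8\right) 1656 = -13248$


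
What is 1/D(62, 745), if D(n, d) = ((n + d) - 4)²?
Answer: 1/644809 ≈ 1.5508e-6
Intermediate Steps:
D(n, d) = (-4 + d + n)² (D(n, d) = ((d + n) - 4)² = (-4 + d + n)²)
1/D(62, 745) = 1/((-4 + 745 + 62)²) = 1/(803²) = 1/644809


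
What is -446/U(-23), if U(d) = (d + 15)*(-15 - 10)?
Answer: -223/100 ≈ -2.2300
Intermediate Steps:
U(d) = -375 - 25*d (U(d) = (15 + d)*(-25) = -375 - 25*d)
-446/U(-23) = -446/(-375 - 25*(-23)) = -446/(-375 + 575) = -446/200 = -446*1/200 = -223/100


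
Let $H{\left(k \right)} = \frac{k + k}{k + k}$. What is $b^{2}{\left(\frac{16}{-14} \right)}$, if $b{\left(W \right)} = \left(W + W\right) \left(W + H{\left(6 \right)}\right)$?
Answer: $\frac{256}{2401} \approx 0.10662$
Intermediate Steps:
$H{\left(k \right)} = 1$ ($H{\left(k \right)} = \frac{2 k}{2 k} = 2 k \frac{1}{2 k} = 1$)
$b{\left(W \right)} = 2 W \left(1 + W\right)$ ($b{\left(W \right)} = \left(W + W\right) \left(W + 1\right) = 2 W \left(1 + W\right)$)
$b^{2}{\left(\frac{16}{-14} \right)} = \left(2 \frac{16}{-14} \left(1 + \frac{16}{-14}\right)\right)^{2} = \left(2 \cdot 16 \left(- \frac{1}{14}\right) \left(1 + 16 \left(- \frac{1}{14}\right)\right)\right)^{2} = \left(2 \left(- \frac{8}{7}\right) \left(1 - \frac{8}{7}\right)\right)^{2} = \left(2 \left(- \frac{8}{7}\right) \left(- \frac{1}{7}\right)\right)^{2} = \left(\frac{16}{49}\right)^{2} = \frac{256}{2401}$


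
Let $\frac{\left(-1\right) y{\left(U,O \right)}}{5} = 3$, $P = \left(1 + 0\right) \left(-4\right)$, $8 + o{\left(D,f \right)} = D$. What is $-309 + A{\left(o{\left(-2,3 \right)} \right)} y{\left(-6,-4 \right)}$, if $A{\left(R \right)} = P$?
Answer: $-249$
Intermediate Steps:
$o{\left(D,f \right)} = -8 + D$
$P = -4$ ($P = 1 \left(-4\right) = -4$)
$y{\left(U,O \right)} = -15$ ($y{\left(U,O \right)} = \left(-5\right) 3 = -15$)
$A{\left(R \right)} = -4$
$-309 + A{\left(o{\left(-2,3 \right)} \right)} y{\left(-6,-4 \right)} = -309 - -60 = -309 + 60 = -249$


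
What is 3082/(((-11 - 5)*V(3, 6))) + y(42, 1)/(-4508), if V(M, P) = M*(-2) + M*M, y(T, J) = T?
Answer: -248137/3864 ≈ -64.218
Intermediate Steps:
V(M, P) = M² - 2*M (V(M, P) = -2*M + M² = M² - 2*M)
3082/(((-11 - 5)*V(3, 6))) + y(42, 1)/(-4508) = 3082/(((-11 - 5)*(3*(-2 + 3)))) + 42/(-4508) = 3082/((-48)) + 42*(-1/4508) = 3082/((-16*3)) - 3/322 = 3082/(-48) - 3/322 = 3082*(-1/48) - 3/322 = -1541/24 - 3/322 = -248137/3864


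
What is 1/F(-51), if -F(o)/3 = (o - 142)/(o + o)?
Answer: -34/193 ≈ -0.17617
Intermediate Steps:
F(o) = -3*(-142 + o)/(2*o) (F(o) = -3*(o - 142)/(o + o) = -3*(-142 + o)/(2*o))
1/F(-51) = 1/(-3/2 + 213/(-51)) = 1/(-3/2 + 213*(-1/51)) = 1/(-3/2 - 71/17) = 1/(-193/34) = -34/193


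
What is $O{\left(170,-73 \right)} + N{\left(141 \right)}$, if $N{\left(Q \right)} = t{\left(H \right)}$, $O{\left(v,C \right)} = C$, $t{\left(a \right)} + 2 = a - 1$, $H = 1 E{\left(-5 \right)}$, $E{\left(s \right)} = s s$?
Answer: $-51$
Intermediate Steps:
$E{\left(s \right)} = s^{2}$
$H = 25$ ($H = 1 \left(-5\right)^{2} = 1 \cdot 25 = 25$)
$t{\left(a \right)} = -3 + a$ ($t{\left(a \right)} = -2 + \left(a - 1\right) = -2 + \left(-1 + a\right) = -3 + a$)
$N{\left(Q \right)} = 22$ ($N{\left(Q \right)} = -3 + 25 = 22$)
$O{\left(170,-73 \right)} + N{\left(141 \right)} = -73 + 22 = -51$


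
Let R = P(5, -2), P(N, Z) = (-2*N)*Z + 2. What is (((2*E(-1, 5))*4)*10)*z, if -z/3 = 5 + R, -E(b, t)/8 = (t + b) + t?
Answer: 466560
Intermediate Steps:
P(N, Z) = 2 - 2*N*Z (P(N, Z) = -2*N*Z + 2 = 2 - 2*N*Z)
R = 22 (R = 2 - 2*5*(-2) = 2 + 20 = 22)
E(b, t) = -16*t - 8*b (E(b, t) = -8*((t + b) + t) = -8*((b + t) + t) = -8*(b + 2*t) = -16*t - 8*b)
z = -81 (z = -3*(5 + 22) = -3*27 = -81)
(((2*E(-1, 5))*4)*10)*z = (((2*(-16*5 - 8*(-1)))*4)*10)*(-81) = (((2*(-80 + 8))*4)*10)*(-81) = (((2*(-72))*4)*10)*(-81) = (-144*4*10)*(-81) = -576*10*(-81) = -5760*(-81) = 466560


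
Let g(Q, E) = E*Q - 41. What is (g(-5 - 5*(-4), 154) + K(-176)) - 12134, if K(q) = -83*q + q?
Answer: 4567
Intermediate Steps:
K(q) = -82*q
g(Q, E) = -41 + E*Q
(g(-5 - 5*(-4), 154) + K(-176)) - 12134 = ((-41 + 154*(-5 - 5*(-4))) - 82*(-176)) - 12134 = ((-41 + 154*(-5 + 20)) + 14432) - 12134 = ((-41 + 154*15) + 14432) - 12134 = ((-41 + 2310) + 14432) - 12134 = (2269 + 14432) - 12134 = 16701 - 12134 = 4567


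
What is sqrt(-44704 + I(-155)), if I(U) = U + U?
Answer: I*sqrt(45014) ≈ 212.17*I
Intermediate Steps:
I(U) = 2*U
sqrt(-44704 + I(-155)) = sqrt(-44704 + 2*(-155)) = sqrt(-44704 - 310) = sqrt(-45014) = I*sqrt(45014)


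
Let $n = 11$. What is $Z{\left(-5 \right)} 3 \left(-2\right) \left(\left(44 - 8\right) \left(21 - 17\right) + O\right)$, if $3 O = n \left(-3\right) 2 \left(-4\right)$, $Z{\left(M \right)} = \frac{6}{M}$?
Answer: $\frac{8352}{5} \approx 1670.4$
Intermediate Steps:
$O = 88$ ($O = \frac{11 \left(-3\right) 2 \left(-4\right)}{3} = \frac{11 \left(\left(-6\right) \left(-4\right)\right)}{3} = \frac{11 \cdot 24}{3} = \frac{1}{3} \cdot 264 = 88$)
$Z{\left(-5 \right)} 3 \left(-2\right) \left(\left(44 - 8\right) \left(21 - 17\right) + O\right) = \frac{6}{-5} \cdot 3 \left(-2\right) \left(\left(44 - 8\right) \left(21 - 17\right) + 88\right) = 6 \left(- \frac{1}{5}\right) 3 \left(-2\right) \left(36 \cdot 4 + 88\right) = \left(- \frac{6}{5}\right) 3 \left(-2\right) \left(144 + 88\right) = \left(- \frac{18}{5}\right) \left(-2\right) 232 = \frac{36}{5} \cdot 232 = \frac{8352}{5}$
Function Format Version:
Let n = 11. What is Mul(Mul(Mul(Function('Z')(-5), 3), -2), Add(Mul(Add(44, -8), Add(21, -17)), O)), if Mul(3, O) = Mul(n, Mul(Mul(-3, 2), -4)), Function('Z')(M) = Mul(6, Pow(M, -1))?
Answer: Rational(8352, 5) ≈ 1670.4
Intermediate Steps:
O = 88 (O = Mul(Rational(1, 3), Mul(11, Mul(Mul(-3, 2), -4))) = Mul(Rational(1, 3), Mul(11, Mul(-6, -4))) = Mul(Rational(1, 3), Mul(11, 24)) = Mul(Rational(1, 3), 264) = 88)
Mul(Mul(Mul(Function('Z')(-5), 3), -2), Add(Mul(Add(44, -8), Add(21, -17)), O)) = Mul(Mul(Mul(Mul(6, Pow(-5, -1)), 3), -2), Add(Mul(Add(44, -8), Add(21, -17)), 88)) = Mul(Mul(Mul(Mul(6, Rational(-1, 5)), 3), -2), Add(Mul(36, 4), 88)) = Mul(Mul(Mul(Rational(-6, 5), 3), -2), Add(144, 88)) = Mul(Mul(Rational(-18, 5), -2), 232) = Mul(Rational(36, 5), 232) = Rational(8352, 5)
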